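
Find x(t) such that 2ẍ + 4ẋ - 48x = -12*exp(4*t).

x = C1*exp(-6*t) + C2*exp(4*t) - 3*t*exp(4*t)/5

Divide through by 2: x'' + 2x' - 24x = -6*exp(4*t).
Characteristic equation r² + 2r - 24 = 0 factors as (r + 6)(r - 4) = 0, so r = -6, 4.
Hence x_h = C1*exp(-6*t) + C2*exp(4*t).
Since exp(4*t) solves the homogeneous equation (r = 4 is a root of multiplicity 1), multiply the trial by t. Try x_p = A*t*exp(4*t). Substituting into the equation and dividing by exp(4*t) gives A = -3/5, so x_p = -3*t*exp(4*t)/5.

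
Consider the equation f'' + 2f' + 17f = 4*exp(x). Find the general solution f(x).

Characteristic equation r² + 2r + 17 = 0 has discriminant (2)² - 4·(17) = -64 < 0, so r = -1 ± 4i.
Hence f_h = C1*cos(4*x)*exp(-x) + C2*exp(-x)*sin(4*x).
Try f_p = A*exp(x). Substituting into the equation and dividing by exp(x) gives A = 1/5, so f_p = exp(x)/5.

f = exp(x)/5 + C1*cos(4*x)*exp(-x) + C2*exp(-x)*sin(4*x)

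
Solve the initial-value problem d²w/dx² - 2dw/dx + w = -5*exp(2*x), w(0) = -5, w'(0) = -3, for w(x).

w = -5*exp(2*x) + 7*x*exp(x)

Characteristic equation r² - 2r + 1 = 0 has discriminant (-2)² - 4·(1) = 0, so r = 1 is a repeated root.
Hence w_h = (C1 + C2*x)*exp(x).
Try w_p = A*exp(2*x). Substituting into the equation and dividing by exp(2*x) gives A = -5, so w_p = -5*exp(2*x).
General solution: w = -5*exp(2*x) + C1*exp(x) + C2*x*exp(x).
Apply the initial conditions: w(0) = -5 + C1 = -5 and w'(0) = -10 + C1 + C2 = -3. Solving gives C1 = 0, C2 = 7.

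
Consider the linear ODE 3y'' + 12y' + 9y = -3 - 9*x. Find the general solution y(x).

y = 1 - x + C1*exp(-x) + C2*exp(-3*x)

Divide through by 3: y'' + 4y' + 3y = -1 - 3*x.
Characteristic equation r² + 4r + 3 = 0 factors as (r + 1)(r + 3) = 0, so r = -1, -3.
Hence y_h = C1*exp(-x) + C2*exp(-3*x).
For the particular solution try y_p = A0 + A1*x. Substituting and matching coefficients of each power of x gives A0 = 1, A1 = -1, so y_p = 1 - x.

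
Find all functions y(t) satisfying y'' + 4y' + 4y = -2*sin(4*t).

Characteristic equation r² + 4r + 4 = 0 has discriminant (4)² - 4·(4) = 0, so r = -2 is a repeated root.
Hence y_h = (C1 + C2*t)*exp(-2*t).
Try y_p = A*cos(4*t) + B*sin(4*t). Substituting and equating the coefficients of cos(4t) and sin(4t) gives A = 2/25, B = 3/50, so y_p = 2*cos(4*t)/25 + 3*sin(4*t)/50.

y = 2*cos(4*t)/25 + 3*sin(4*t)/50 + C1*exp(-2*t) + C2*t*exp(-2*t)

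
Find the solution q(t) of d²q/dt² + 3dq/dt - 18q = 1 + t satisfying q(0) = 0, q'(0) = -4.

q = -7/108 - 32*exp(3*t)/81 - t/18 + 149*exp(-6*t)/324

Characteristic equation r² + 3r - 18 = 0 factors as (r + 6)(r - 3) = 0, so r = -6, 3.
Hence q_h = C1*exp(-6*t) + C2*exp(3*t).
For the particular solution try q_p = A0 + A1*t. Substituting and matching coefficients of each power of t gives A0 = -7/108, A1 = -1/18, so q_p = -7/108 - t/18.
General solution: q = -7/108 - t/18 + C1*exp(-6*t) + C2*exp(3*t).
Apply the initial conditions: q(0) = -7/108 + C1 + C2 = 0 and q'(0) = -1/18 - 6*C1 + 3*C2 = -4. Solving gives C1 = 149/324, C2 = -32/81.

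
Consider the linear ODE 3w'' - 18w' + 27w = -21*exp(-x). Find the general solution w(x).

w = -7*exp(-x)/16 + C1*exp(3*x) + C2*x*exp(3*x)

Divide through by 3: w'' - 6w' + 9w = -7*exp(-x).
Characteristic equation r² - 6r + 9 = 0 has discriminant (-6)² - 4·(9) = 0, so r = 3 is a repeated root.
Hence w_h = (C1 + C2*x)*exp(3*x).
Try w_p = A*exp(-x). Substituting into the equation and dividing by exp(-x) gives A = -7/16, so w_p = -7*exp(-x)/16.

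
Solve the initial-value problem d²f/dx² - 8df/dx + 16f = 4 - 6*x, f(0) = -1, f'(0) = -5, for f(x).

f = 1/16 - 17*exp(4*x)/16 - 3*x/8 - 3*x*exp(4*x)/8

Characteristic equation r² - 8r + 16 = 0 has discriminant (-8)² - 4·(16) = 0, so r = 4 is a repeated root.
Hence f_h = (C1 + C2*x)*exp(4*x).
For the particular solution try f_p = A0 + A1*x. Substituting and matching coefficients of each power of x gives A0 = 1/16, A1 = -3/8, so f_p = 1/16 - 3*x/8.
General solution: f = 1/16 - 3*x/8 + C1*exp(4*x) + C2*x*exp(4*x).
Apply the initial conditions: f(0) = 1/16 + C1 = -1 and f'(0) = -3/8 + C2 + 4*C1 = -5. Solving gives C1 = -17/16, C2 = -3/8.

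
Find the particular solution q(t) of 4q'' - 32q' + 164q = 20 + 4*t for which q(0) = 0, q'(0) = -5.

Divide through by 4: q'' - 8q' + 41q = 5 + t.
Characteristic equation r² - 8r + 41 = 0 has discriminant (-8)² - 4·(41) = -100 < 0, so r = 4 ± 5i.
Hence q_h = C1*cos(5*t)*exp(4*t) + C2*exp(4*t)*sin(5*t).
For the particular solution try q_p = A0 + A1*t. Substituting and matching coefficients of each power of t gives A0 = 213/1681, A1 = 1/41, so q_p = 213/1681 + t/41.
General solution: q = 213/1681 + t/41 + C1*cos(5*t)*exp(4*t) + C2*exp(4*t)*sin(5*t).
Apply the initial conditions: q(0) = 213/1681 + C1 = 0 and q'(0) = 1/41 + 4*C1 + 5*C2 = -5. Solving gives C1 = -213/1681, C2 = -7594/8405.

q = 213/1681 + t/41 - 7594*exp(4*t)*sin(5*t)/8405 - 213*cos(5*t)*exp(4*t)/1681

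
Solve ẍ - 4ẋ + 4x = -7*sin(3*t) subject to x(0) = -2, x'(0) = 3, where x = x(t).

Characteristic equation r² - 4r + 4 = 0 has discriminant (-4)² - 4·(4) = 0, so r = 2 is a repeated root.
Hence x_h = (C1 + C2*t)*exp(2*t).
Try x_p = A*cos(3*t) + B*sin(3*t). Substituting and equating the coefficients of cos(3t) and sin(3t) gives A = -84/169, B = 35/169, so x_p = -84*cos(3*t)/169 + 35*sin(3*t)/169.
General solution: x = -84*cos(3*t)/169 + 35*sin(3*t)/169 + C1*exp(2*t) + C2*t*exp(2*t).
Apply the initial conditions: x(0) = -84/169 + C1 = -2 and x'(0) = 105/169 + C2 + 2*C1 = 3. Solving gives C1 = -254/169, C2 = 70/13.

x = -254*exp(2*t)/169 - 84*cos(3*t)/169 + 35*sin(3*t)/169 + 70*t*exp(2*t)/13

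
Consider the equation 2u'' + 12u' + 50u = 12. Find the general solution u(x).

u = 6/25 + C1*cos(4*x)*exp(-3*x) + C2*exp(-3*x)*sin(4*x)

Divide through by 2: u'' + 6u' + 25u = 6.
Characteristic equation r² + 6r + 25 = 0 has discriminant (6)² - 4·(25) = -64 < 0, so r = -3 ± 4i.
Hence u_h = C1*cos(4*x)*exp(-3*x) + C2*exp(-3*x)*sin(4*x).
For the particular solution try u_p = A0. Substituting and matching coefficients of each power of x gives A0 = 6/25, so u_p = 6/25.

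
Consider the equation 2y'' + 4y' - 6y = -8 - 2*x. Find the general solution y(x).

y = 14/9 + x/3 + C1*exp(-3*x) + C2*exp(x)

Divide through by 2: y'' + 2y' - 3y = -4 - x.
Characteristic equation r² + 2r - 3 = 0 factors as (r + 3)(r - 1) = 0, so r = -3, 1.
Hence y_h = C1*exp(-3*x) + C2*exp(x).
For the particular solution try y_p = A0 + A1*x. Substituting and matching coefficients of each power of x gives A0 = 14/9, A1 = 1/3, so y_p = 14/9 + x/3.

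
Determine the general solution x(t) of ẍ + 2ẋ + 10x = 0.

x = C1*cos(3*t)*exp(-t) + C2*exp(-t)*sin(3*t)

Characteristic equation r² + 2r + 10 = 0 has discriminant (2)² - 4·(10) = -36 < 0, so r = -1 ± 3i.
Hence x_h = C1*cos(3*t)*exp(-t) + C2*exp(-t)*sin(3*t).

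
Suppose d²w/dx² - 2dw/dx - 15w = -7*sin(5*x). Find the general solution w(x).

w = -7*cos(5*x)/170 + 14*sin(5*x)/85 + C1*exp(-3*x) + C2*exp(5*x)

Characteristic equation r² - 2r - 15 = 0 factors as (r + 3)(r - 5) = 0, so r = -3, 5.
Hence w_h = C1*exp(-3*x) + C2*exp(5*x).
Try w_p = A*cos(5*x) + B*sin(5*x). Substituting and equating the coefficients of cos(5x) and sin(5x) gives A = -7/170, B = 14/85, so w_p = -7*cos(5*x)/170 + 14*sin(5*x)/85.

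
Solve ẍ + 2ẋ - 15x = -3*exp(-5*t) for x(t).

x = C1*exp(3*t) + C2*exp(-5*t) + 3*t*exp(-5*t)/8

Characteristic equation r² + 2r - 15 = 0 factors as (r - 3)(r + 5) = 0, so r = 3, -5.
Hence x_h = C1*exp(3*t) + C2*exp(-5*t).
Since exp(-5*t) solves the homogeneous equation (r = -5 is a root of multiplicity 1), multiply the trial by t. Try x_p = A*t*exp(-5*t). Substituting into the equation and dividing by exp(-5*t) gives A = 3/8, so x_p = 3*t*exp(-5*t)/8.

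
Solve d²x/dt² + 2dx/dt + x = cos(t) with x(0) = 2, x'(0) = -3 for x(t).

x = sin(t)/2 + 2*exp(-t) - 3*t*exp(-t)/2

Characteristic equation r² + 2r + 1 = 0 has discriminant (2)² - 4·(1) = 0, so r = -1 is a repeated root.
Hence x_h = (C1 + C2*t)*exp(-t).
Try x_p = A*cos(t) + B*sin(t). Substituting and equating the coefficients of cos(t) and sin(t) gives A = 0, B = 1/2, so x_p = sin(t)/2.
General solution: x = sin(t)/2 + C1*exp(-t) + C2*t*exp(-t).
Apply the initial conditions: x(0) = C1 = 2 and x'(0) = 1/2 + C2 - C1 = -3. Solving gives C1 = 2, C2 = -3/2.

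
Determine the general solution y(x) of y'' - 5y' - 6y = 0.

Characteristic equation r² - 5r - 6 = 0 factors as (r - 6)(r + 1) = 0, so r = 6, -1.
Hence y_h = C1*exp(6*x) + C2*exp(-x).

y = C1*exp(6*x) + C2*exp(-x)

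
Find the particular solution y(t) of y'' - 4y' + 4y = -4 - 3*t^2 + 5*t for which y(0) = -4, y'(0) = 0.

y = -7/8 - 25*exp(2*t)/8 - 3*t**2/4 - t/4 + 13*t*exp(2*t)/2

Characteristic equation r² - 4r + 4 = 0 has discriminant (-4)² - 4·(4) = 0, so r = 2 is a repeated root.
Hence y_h = (C1 + C2*t)*exp(2*t).
For the particular solution try y_p = A0 + A1*t + A2*t^2. Substituting and matching coefficients of each power of t gives A0 = -7/8, A1 = -1/4, A2 = -3/4, so y_p = -7/8 - 3*t^2/4 - t/4.
General solution: y = -7/8 - 3*t^2/4 - t/4 + C1*exp(2*t) + C2*t*exp(2*t).
Apply the initial conditions: y(0) = -7/8 + C1 = -4 and y'(0) = -1/4 + C2 + 2*C1 = 0. Solving gives C1 = -25/8, C2 = 13/2.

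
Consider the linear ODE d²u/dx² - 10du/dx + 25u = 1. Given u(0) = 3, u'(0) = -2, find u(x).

u = 1/25 + 74*exp(5*x)/25 - 84*x*exp(5*x)/5

Characteristic equation r² - 10r + 25 = 0 has discriminant (-10)² - 4·(25) = 0, so r = 5 is a repeated root.
Hence u_h = (C1 + C2*x)*exp(5*x).
For the particular solution try u_p = A0. Substituting and matching coefficients of each power of x gives A0 = 1/25, so u_p = 1/25.
General solution: u = 1/25 + C1*exp(5*x) + C2*x*exp(5*x).
Apply the initial conditions: u(0) = 1/25 + C1 = 3 and u'(0) = C2 + 5*C1 = -2. Solving gives C1 = 74/25, C2 = -84/5.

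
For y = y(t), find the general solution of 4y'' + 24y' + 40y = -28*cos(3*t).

y = -126*sin(3*t)/325 - 7*cos(3*t)/325 + C1*cos(t)*exp(-3*t) + C2*exp(-3*t)*sin(t)

Divide through by 4: y'' + 6y' + 10y = -7*cos(3*t).
Characteristic equation r² + 6r + 10 = 0 has discriminant (6)² - 4·(10) = -4 < 0, so r = -3 ± i.
Hence y_h = C1*cos(t)*exp(-3*t) + C2*exp(-3*t)*sin(t).
Try y_p = A*cos(3*t) + B*sin(3*t). Substituting and equating the coefficients of cos(3t) and sin(3t) gives A = -7/325, B = -126/325, so y_p = -126*sin(3*t)/325 - 7*cos(3*t)/325.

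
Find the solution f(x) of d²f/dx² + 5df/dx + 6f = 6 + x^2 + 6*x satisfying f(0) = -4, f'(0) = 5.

f = 37/108 - 35*exp(-2*x)/4 + x**2/6 + 13*x/18 + 119*exp(-3*x)/27

Characteristic equation r² + 5r + 6 = 0 factors as (r + 2)(r + 3) = 0, so r = -2, -3.
Hence f_h = C1*exp(-2*x) + C2*exp(-3*x).
For the particular solution try f_p = A0 + A1*x + A2*x^2. Substituting and matching coefficients of each power of x gives A0 = 37/108, A1 = 13/18, A2 = 1/6, so f_p = 37/108 + x^2/6 + 13*x/18.
General solution: f = 37/108 + x^2/6 + 13*x/18 + C1*exp(-2*x) + C2*exp(-3*x).
Apply the initial conditions: f(0) = 37/108 + C1 + C2 = -4 and f'(0) = 13/18 - 3*C2 - 2*C1 = 5. Solving gives C1 = -35/4, C2 = 119/27.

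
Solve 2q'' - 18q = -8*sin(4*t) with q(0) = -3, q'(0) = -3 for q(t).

q = -158*exp(3*t)/75 - 67*exp(-3*t)/75 + 4*sin(4*t)/25

Divide through by 2: q'' - 9q = -4*sin(4*t).
Characteristic equation r² - 9 = 0 factors as (r - 3)(r + 3) = 0, so r = 3, -3.
Hence q_h = C1*exp(3*t) + C2*exp(-3*t).
Try q_p = A*cos(4*t) + B*sin(4*t). Substituting and equating the coefficients of cos(4t) and sin(4t) gives A = 0, B = 4/25, so q_p = 4*sin(4*t)/25.
General solution: q = 4*sin(4*t)/25 + C1*exp(3*t) + C2*exp(-3*t).
Apply the initial conditions: q(0) = C1 + C2 = -3 and q'(0) = 16/25 - 3*C2 + 3*C1 = -3. Solving gives C1 = -158/75, C2 = -67/75.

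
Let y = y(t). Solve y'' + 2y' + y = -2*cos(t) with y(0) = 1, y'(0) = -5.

Characteristic equation r² + 2r + 1 = 0 has discriminant (2)² - 4·(1) = 0, so r = -1 is a repeated root.
Hence y_h = (C1 + C2*t)*exp(-t).
Try y_p = A*cos(t) + B*sin(t). Substituting and equating the coefficients of cos(t) and sin(t) gives A = 0, B = -1, so y_p = -sin(t).
General solution: y = -sin(t) + C1*exp(-t) + C2*t*exp(-t).
Apply the initial conditions: y(0) = C1 = 1 and y'(0) = -1 + C2 - C1 = -5. Solving gives C1 = 1, C2 = -3.

y = -sin(t) - 3*t*exp(-t) + exp(-t)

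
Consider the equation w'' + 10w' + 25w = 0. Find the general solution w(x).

w = C1*exp(-5*x) + C2*x*exp(-5*x)

Characteristic equation r² + 10r + 25 = 0 has discriminant (10)² - 4·(25) = 0, so r = -5 is a repeated root.
Hence w_h = (C1 + C2*x)*exp(-5*x).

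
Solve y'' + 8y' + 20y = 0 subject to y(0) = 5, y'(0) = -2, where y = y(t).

y = 5*cos(2*t)*exp(-4*t) + 9*exp(-4*t)*sin(2*t)

Characteristic equation r² + 8r + 20 = 0 has discriminant (8)² - 4·(20) = -16 < 0, so r = -4 ± 2i.
Hence y_h = C1*cos(2*t)*exp(-4*t) + C2*exp(-4*t)*sin(2*t).
Apply the initial conditions: y(0) = C1 = 5 and y'(0) = -4*C1 + 2*C2 = -2. Solving gives C1 = 5, C2 = 9.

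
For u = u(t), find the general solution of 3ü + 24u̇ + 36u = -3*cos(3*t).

u = -8*sin(3*t)/195 - cos(3*t)/195 + C1*exp(-2*t) + C2*exp(-6*t)

Divide through by 3: u'' + 8u' + 12u = -cos(3*t).
Characteristic equation r² + 8r + 12 = 0 factors as (r + 2)(r + 6) = 0, so r = -2, -6.
Hence u_h = C1*exp(-2*t) + C2*exp(-6*t).
Try u_p = A*cos(3*t) + B*sin(3*t). Substituting and equating the coefficients of cos(3t) and sin(3t) gives A = -1/195, B = -8/195, so u_p = -8*sin(3*t)/195 - cos(3*t)/195.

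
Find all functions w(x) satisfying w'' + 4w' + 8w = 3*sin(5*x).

Characteristic equation r² + 4r + 8 = 0 has discriminant (4)² - 4·(8) = -16 < 0, so r = -2 ± 2i.
Hence w_h = C1*cos(2*x)*exp(-2*x) + C2*exp(-2*x)*sin(2*x).
Try w_p = A*cos(5*x) + B*sin(5*x). Substituting and equating the coefficients of cos(5x) and sin(5x) gives A = -60/689, B = -51/689, so w_p = -60*cos(5*x)/689 - 51*sin(5*x)/689.

w = -60*cos(5*x)/689 - 51*sin(5*x)/689 + C1*cos(2*x)*exp(-2*x) + C2*exp(-2*x)*sin(2*x)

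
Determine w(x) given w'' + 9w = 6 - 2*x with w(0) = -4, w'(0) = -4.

w = 2/3 - 34*sin(3*x)/27 - 14*cos(3*x)/3 - 2*x/9

Characteristic equation r² + 9 = 0 has discriminant (0)² - 4·(9) = -36 < 0, so r = ± 3i.
Hence w_h = C1*cos(3*x) + C2*sin(3*x).
For the particular solution try w_p = A0 + A1*x. Substituting and matching coefficients of each power of x gives A0 = 2/3, A1 = -2/9, so w_p = 2/3 - 2*x/9.
General solution: w = 2/3 - 2*x/9 + C1*cos(3*x) + C2*sin(3*x).
Apply the initial conditions: w(0) = 2/3 + C1 = -4 and w'(0) = -2/9 + 3*C2 = -4. Solving gives C1 = -14/3, C2 = -34/27.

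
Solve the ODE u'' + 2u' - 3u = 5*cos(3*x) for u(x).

Characteristic equation r² + 2r - 3 = 0 factors as (r + 3)(r - 1) = 0, so r = -3, 1.
Hence u_h = C1*exp(-3*x) + C2*exp(x).
Try u_p = A*cos(3*x) + B*sin(3*x). Substituting and equating the coefficients of cos(3x) and sin(3x) gives A = -1/3, B = 1/6, so u_p = -cos(3*x)/3 + sin(3*x)/6.

u = -cos(3*x)/3 + sin(3*x)/6 + C1*exp(-3*x) + C2*exp(x)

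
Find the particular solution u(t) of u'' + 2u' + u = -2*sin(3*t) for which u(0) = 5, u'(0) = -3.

Characteristic equation r² + 2r + 1 = 0 has discriminant (2)² - 4·(1) = 0, so r = -1 is a repeated root.
Hence u_h = (C1 + C2*t)*exp(-t).
Try u_p = A*cos(3*t) + B*sin(3*t). Substituting and equating the coefficients of cos(3t) and sin(3t) gives A = 3/25, B = 4/25, so u_p = 3*cos(3*t)/25 + 4*sin(3*t)/25.
General solution: u = 3*cos(3*t)/25 + 4*sin(3*t)/25 + C1*exp(-t) + C2*t*exp(-t).
Apply the initial conditions: u(0) = 3/25 + C1 = 5 and u'(0) = 12/25 + C2 - C1 = -3. Solving gives C1 = 122/25, C2 = 7/5.

u = 3*cos(3*t)/25 + 4*sin(3*t)/25 + 122*exp(-t)/25 + 7*t*exp(-t)/5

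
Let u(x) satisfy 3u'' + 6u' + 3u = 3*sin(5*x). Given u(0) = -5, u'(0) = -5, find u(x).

u = -1685*exp(-x)/338 - 6*sin(5*x)/169 - 5*cos(5*x)/338 - 255*x*exp(-x)/26

Divide through by 3: u'' + 2u' + u = sin(5*x).
Characteristic equation r² + 2r + 1 = 0 has discriminant (2)² - 4·(1) = 0, so r = -1 is a repeated root.
Hence u_h = (C1 + C2*x)*exp(-x).
Try u_p = A*cos(5*x) + B*sin(5*x). Substituting and equating the coefficients of cos(5x) and sin(5x) gives A = -5/338, B = -6/169, so u_p = -6*sin(5*x)/169 - 5*cos(5*x)/338.
General solution: u = -6*sin(5*x)/169 - 5*cos(5*x)/338 + C1*exp(-x) + C2*x*exp(-x).
Apply the initial conditions: u(0) = -5/338 + C1 = -5 and u'(0) = -30/169 + C2 - C1 = -5. Solving gives C1 = -1685/338, C2 = -255/26.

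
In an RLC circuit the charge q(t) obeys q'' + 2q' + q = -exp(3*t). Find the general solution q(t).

q = -exp(3*t)/16 + C1*exp(-t) + C2*t*exp(-t)

Characteristic equation r² + 2r + 1 = 0 has discriminant (2)² - 4·(1) = 0, so r = -1 is a repeated root.
Hence q_h = (C1 + C2*t)*exp(-t).
Try q_p = A*exp(3*t). Substituting into the equation and dividing by exp(3*t) gives A = -1/16, so q_p = -exp(3*t)/16.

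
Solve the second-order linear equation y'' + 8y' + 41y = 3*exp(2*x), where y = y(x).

y = 3*exp(2*x)/61 + C1*cos(5*x)*exp(-4*x) + C2*exp(-4*x)*sin(5*x)

Characteristic equation r² + 8r + 41 = 0 has discriminant (8)² - 4·(41) = -100 < 0, so r = -4 ± 5i.
Hence y_h = C1*cos(5*x)*exp(-4*x) + C2*exp(-4*x)*sin(5*x).
Try y_p = A*exp(2*x). Substituting into the equation and dividing by exp(2*x) gives A = 3/61, so y_p = 3*exp(2*x)/61.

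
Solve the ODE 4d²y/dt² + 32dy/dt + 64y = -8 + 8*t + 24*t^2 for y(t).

y = -3/64 - t/4 + 3*t**2/8 + C1*exp(-4*t) + C2*t*exp(-4*t)

Divide through by 4: y'' + 8y' + 16y = -2 + 2*t + 6*t^2.
Characteristic equation r² + 8r + 16 = 0 has discriminant (8)² - 4·(16) = 0, so r = -4 is a repeated root.
Hence y_h = (C1 + C2*t)*exp(-4*t).
For the particular solution try y_p = A0 + A1*t + A2*t^2. Substituting and matching coefficients of each power of t gives A0 = -3/64, A1 = -1/4, A2 = 3/8, so y_p = -3/64 - t/4 + 3*t^2/8.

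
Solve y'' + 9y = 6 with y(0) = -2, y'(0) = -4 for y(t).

Characteristic equation r² + 9 = 0 has discriminant (0)² - 4·(9) = -36 < 0, so r = ± 3i.
Hence y_h = C1*cos(3*t) + C2*sin(3*t).
For the particular solution try y_p = A0. Substituting and matching coefficients of each power of t gives A0 = 2/3, so y_p = 2/3.
General solution: y = 2/3 + C1*cos(3*t) + C2*sin(3*t).
Apply the initial conditions: y(0) = 2/3 + C1 = -2 and y'(0) = 3*C2 = -4. Solving gives C1 = -8/3, C2 = -4/3.

y = 2/3 - 8*cos(3*t)/3 - 4*sin(3*t)/3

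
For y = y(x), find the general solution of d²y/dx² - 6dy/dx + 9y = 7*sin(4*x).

y = -49*sin(4*x)/625 + 168*cos(4*x)/625 + C1*exp(3*x) + C2*x*exp(3*x)

Characteristic equation r² - 6r + 9 = 0 has discriminant (-6)² - 4·(9) = 0, so r = 3 is a repeated root.
Hence y_h = (C1 + C2*x)*exp(3*x).
Try y_p = A*cos(4*x) + B*sin(4*x). Substituting and equating the coefficients of cos(4x) and sin(4x) gives A = 168/625, B = -49/625, so y_p = -49*sin(4*x)/625 + 168*cos(4*x)/625.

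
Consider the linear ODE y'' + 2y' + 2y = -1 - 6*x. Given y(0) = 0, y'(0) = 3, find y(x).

y = 5/2 - 3*x - 5*cos(x)*exp(-x)/2 + 7*exp(-x)*sin(x)/2

Characteristic equation r² + 2r + 2 = 0 has discriminant (2)² - 4·(2) = -4 < 0, so r = -1 ± i.
Hence y_h = C1*cos(x)*exp(-x) + C2*exp(-x)*sin(x).
For the particular solution try y_p = A0 + A1*x. Substituting and matching coefficients of each power of x gives A0 = 5/2, A1 = -3, so y_p = 5/2 - 3*x.
General solution: y = 5/2 - 3*x + C1*cos(x)*exp(-x) + C2*exp(-x)*sin(x).
Apply the initial conditions: y(0) = 5/2 + C1 = 0 and y'(0) = -3 + C2 - C1 = 3. Solving gives C1 = -5/2, C2 = 7/2.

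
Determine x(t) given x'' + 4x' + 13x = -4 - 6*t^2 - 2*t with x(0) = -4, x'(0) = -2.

Characteristic equation r² + 4r + 13 = 0 has discriminant (4)² - 4·(13) = -36 < 0, so r = -2 ± 3i.
Hence x_h = C1*cos(3*t)*exp(-2*t) + C2*exp(-2*t)*sin(3*t).
For the particular solution try x_p = A0 + A1*t + A2*t^2. Substituting and matching coefficients of each power of t gives A0 = -608/2197, A1 = 22/169, A2 = -6/13, so x_p = -608/2197 - 6*t^2/13 + 22*t/169.
General solution: x = -608/2197 - 6*t^2/13 + 22*t/169 + C1*cos(3*t)*exp(-2*t) + C2*exp(-2*t)*sin(3*t).
Apply the initial conditions: x(0) = -608/2197 + C1 = -4 and x'(0) = 22/169 - 2*C1 + 3*C2 = -2. Solving gives C1 = -8180/2197, C2 = -21040/6591.

x = -608/2197 - 6*t**2/13 + 22*t/169 - 21040*exp(-2*t)*sin(3*t)/6591 - 8180*cos(3*t)*exp(-2*t)/2197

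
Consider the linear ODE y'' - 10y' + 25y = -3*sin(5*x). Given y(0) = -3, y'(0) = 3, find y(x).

Characteristic equation r² - 10r + 25 = 0 has discriminant (-10)² - 4·(25) = 0, so r = 5 is a repeated root.
Hence y_h = (C1 + C2*x)*exp(5*x).
Try y_p = A*cos(5*x) + B*sin(5*x). Substituting and equating the coefficients of cos(5x) and sin(5x) gives A = -3/50, B = 0, so y_p = -3*cos(5*x)/50.
General solution: y = -3*cos(5*x)/50 + C1*exp(5*x) + C2*x*exp(5*x).
Apply the initial conditions: y(0) = -3/50 + C1 = -3 and y'(0) = C2 + 5*C1 = 3. Solving gives C1 = -147/50, C2 = 177/10.

y = -147*exp(5*x)/50 - 3*cos(5*x)/50 + 177*x*exp(5*x)/10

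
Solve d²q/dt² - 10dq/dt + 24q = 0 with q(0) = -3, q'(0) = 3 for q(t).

Characteristic equation r² - 10r + 24 = 0 factors as (r - 6)(r - 4) = 0, so r = 6, 4.
Hence q_h = C1*exp(6*t) + C2*exp(4*t).
Apply the initial conditions: q(0) = C1 + C2 = -3 and q'(0) = 4*C2 + 6*C1 = 3. Solving gives C1 = 15/2, C2 = -21/2.

q = -21*exp(4*t)/2 + 15*exp(6*t)/2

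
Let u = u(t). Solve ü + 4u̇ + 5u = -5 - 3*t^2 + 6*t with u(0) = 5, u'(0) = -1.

Characteristic equation r² + 4r + 5 = 0 has discriminant (4)² - 4·(5) = -4 < 0, so r = -2 ± i.
Hence u_h = C1*cos(t)*exp(-2*t) + C2*exp(-2*t)*sin(t).
For the particular solution try u_p = A0 + A1*t + A2*t^2. Substituting and matching coefficients of each power of t gives A0 = -311/125, A1 = 54/25, A2 = -3/5, so u_p = -311/125 - 3*t^2/5 + 54*t/25.
General solution: u = -311/125 - 3*t^2/5 + 54*t/25 + C1*cos(t)*exp(-2*t) + C2*exp(-2*t)*sin(t).
Apply the initial conditions: u(0) = -311/125 + C1 = 5 and u'(0) = 54/25 + C2 - 2*C1 = -1. Solving gives C1 = 936/125, C2 = 1477/125.

u = -311/125 - 3*t**2/5 + 54*t/25 + 936*cos(t)*exp(-2*t)/125 + 1477*exp(-2*t)*sin(t)/125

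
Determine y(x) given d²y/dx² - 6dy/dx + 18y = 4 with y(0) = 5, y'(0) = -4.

Characteristic equation r² - 6r + 18 = 0 has discriminant (-6)² - 4·(18) = -36 < 0, so r = 3 ± 3i.
Hence y_h = C1*cos(3*x)*exp(3*x) + C2*exp(3*x)*sin(3*x).
For the particular solution try y_p = A0. Substituting and matching coefficients of each power of x gives A0 = 2/9, so y_p = 2/9.
General solution: y = 2/9 + C1*cos(3*x)*exp(3*x) + C2*exp(3*x)*sin(3*x).
Apply the initial conditions: y(0) = 2/9 + C1 = 5 and y'(0) = 3*C1 + 3*C2 = -4. Solving gives C1 = 43/9, C2 = -55/9.

y = 2/9 - 55*exp(3*x)*sin(3*x)/9 + 43*cos(3*x)*exp(3*x)/9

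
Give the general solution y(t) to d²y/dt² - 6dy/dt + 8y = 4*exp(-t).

y = 4*exp(-t)/15 + C1*exp(4*t) + C2*exp(2*t)

Characteristic equation r² - 6r + 8 = 0 factors as (r - 4)(r - 2) = 0, so r = 4, 2.
Hence y_h = C1*exp(4*t) + C2*exp(2*t).
Try y_p = A*exp(-t). Substituting into the equation and dividing by exp(-t) gives A = 4/15, so y_p = 4*exp(-t)/15.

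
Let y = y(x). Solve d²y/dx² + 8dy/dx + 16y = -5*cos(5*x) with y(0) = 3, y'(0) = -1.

y = -200*sin(5*x)/1681 + 45*cos(5*x)/1681 + 4998*exp(-4*x)/1681 + 471*x*exp(-4*x)/41

Characteristic equation r² + 8r + 16 = 0 has discriminant (8)² - 4·(16) = 0, so r = -4 is a repeated root.
Hence y_h = (C1 + C2*x)*exp(-4*x).
Try y_p = A*cos(5*x) + B*sin(5*x). Substituting and equating the coefficients of cos(5x) and sin(5x) gives A = 45/1681, B = -200/1681, so y_p = -200*sin(5*x)/1681 + 45*cos(5*x)/1681.
General solution: y = -200*sin(5*x)/1681 + 45*cos(5*x)/1681 + C1*exp(-4*x) + C2*x*exp(-4*x).
Apply the initial conditions: y(0) = 45/1681 + C1 = 3 and y'(0) = -1000/1681 + C2 - 4*C1 = -1. Solving gives C1 = 4998/1681, C2 = 471/41.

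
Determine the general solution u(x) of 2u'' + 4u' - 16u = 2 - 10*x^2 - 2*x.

u = 9/64 + 5*x**2/8 + 7*x/16 + C1*exp(2*x) + C2*exp(-4*x)

Divide through by 2: u'' + 2u' - 8u = 1 - x - 5*x^2.
Characteristic equation r² + 2r - 8 = 0 factors as (r - 2)(r + 4) = 0, so r = 2, -4.
Hence u_h = C1*exp(2*x) + C2*exp(-4*x).
For the particular solution try u_p = A0 + A1*x + A2*x^2. Substituting and matching coefficients of each power of x gives A0 = 9/64, A1 = 7/16, A2 = 5/8, so u_p = 9/64 + 5*x^2/8 + 7*x/16.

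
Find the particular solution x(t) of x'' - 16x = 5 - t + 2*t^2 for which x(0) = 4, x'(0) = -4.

Characteristic equation r² - 16 = 0 factors as (r - 4)(r + 4) = 0, so r = 4, -4.
Hence x_h = C1*exp(4*t) + C2*exp(-4*t).
For the particular solution try x_p = A0 + A1*t + A2*t^2. Substituting and matching coefficients of each power of t gives A0 = -21/64, A1 = 1/16, A2 = -1/8, so x_p = -21/64 - t^2/8 + t/16.
General solution: x = -21/64 - t^2/8 + t/16 + C1*exp(4*t) + C2*exp(-4*t).
Apply the initial conditions: x(0) = -21/64 + C1 + C2 = 4 and x'(0) = 1/16 - 4*C2 + 4*C1 = -4. Solving gives C1 = 53/32, C2 = 171/64.

x = -21/64 - t**2/8 + t/16 + 53*exp(4*t)/32 + 171*exp(-4*t)/64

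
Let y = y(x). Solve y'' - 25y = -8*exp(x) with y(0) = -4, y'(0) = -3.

y = -11*exp(-5*x)/6 - 5*exp(5*x)/2 + exp(x)/3

Characteristic equation r² - 25 = 0 factors as (r + 5)(r - 5) = 0, so r = -5, 5.
Hence y_h = C1*exp(-5*x) + C2*exp(5*x).
Try y_p = A*exp(x). Substituting into the equation and dividing by exp(x) gives A = 1/3, so y_p = exp(x)/3.
General solution: y = exp(x)/3 + C1*exp(-5*x) + C2*exp(5*x).
Apply the initial conditions: y(0) = 1/3 + C1 + C2 = -4 and y'(0) = 1/3 - 5*C1 + 5*C2 = -3. Solving gives C1 = -11/6, C2 = -5/2.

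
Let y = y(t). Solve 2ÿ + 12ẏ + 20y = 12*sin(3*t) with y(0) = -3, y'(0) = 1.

Divide through by 2: y'' + 6y' + 10y = 6*sin(3*t).
Characteristic equation r² + 6r + 10 = 0 has discriminant (6)² - 4·(10) = -4 < 0, so r = -3 ± i.
Hence y_h = C1*cos(t)*exp(-3*t) + C2*exp(-3*t)*sin(t).
Try y_p = A*cos(3*t) + B*sin(3*t). Substituting and equating the coefficients of cos(3t) and sin(3t) gives A = -108/325, B = 6/325, so y_p = -108*cos(3*t)/325 + 6*sin(3*t)/325.
General solution: y = -108*cos(3*t)/325 + 6*sin(3*t)/325 + C1*cos(t)*exp(-3*t) + C2*exp(-3*t)*sin(t).
Apply the initial conditions: y(0) = -108/325 + C1 = -3 and y'(0) = 18/325 + C2 - 3*C1 = 1. Solving gives C1 = -867/325, C2 = -2294/325.

y = -108*cos(3*t)/325 + 6*sin(3*t)/325 - 2294*exp(-3*t)*sin(t)/325 - 867*cos(t)*exp(-3*t)/325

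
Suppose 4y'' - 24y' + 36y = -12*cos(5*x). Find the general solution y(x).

Divide through by 4: y'' - 6y' + 9y = -3*cos(5*x).
Characteristic equation r² - 6r + 9 = 0 has discriminant (-6)² - 4·(9) = 0, so r = 3 is a repeated root.
Hence y_h = (C1 + C2*x)*exp(3*x).
Try y_p = A*cos(5*x) + B*sin(5*x). Substituting and equating the coefficients of cos(5x) and sin(5x) gives A = 12/289, B = 45/578, so y_p = 12*cos(5*x)/289 + 45*sin(5*x)/578.

y = 12*cos(5*x)/289 + 45*sin(5*x)/578 + C1*exp(3*x) + C2*x*exp(3*x)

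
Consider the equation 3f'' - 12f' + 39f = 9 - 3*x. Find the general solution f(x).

f = 35/169 - x/13 + C1*cos(3*x)*exp(2*x) + C2*exp(2*x)*sin(3*x)

Divide through by 3: f'' - 4f' + 13f = 3 - x.
Characteristic equation r² - 4r + 13 = 0 has discriminant (-4)² - 4·(13) = -36 < 0, so r = 2 ± 3i.
Hence f_h = C1*cos(3*x)*exp(2*x) + C2*exp(2*x)*sin(3*x).
For the particular solution try f_p = A0 + A1*x. Substituting and matching coefficients of each power of x gives A0 = 35/169, A1 = -1/13, so f_p = 35/169 - x/13.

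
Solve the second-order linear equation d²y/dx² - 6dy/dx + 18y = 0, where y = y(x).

Characteristic equation r² - 6r + 18 = 0 has discriminant (-6)² - 4·(18) = -36 < 0, so r = 3 ± 3i.
Hence y_h = C1*cos(3*x)*exp(3*x) + C2*exp(3*x)*sin(3*x).

y = C1*cos(3*x)*exp(3*x) + C2*exp(3*x)*sin(3*x)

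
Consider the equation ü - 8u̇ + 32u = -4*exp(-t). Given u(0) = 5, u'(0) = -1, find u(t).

u = -4*exp(-t)/41 - 881*exp(4*t)*sin(4*t)/164 + 209*cos(4*t)*exp(4*t)/41

Characteristic equation r² - 8r + 32 = 0 has discriminant (-8)² - 4·(32) = -64 < 0, so r = 4 ± 4i.
Hence u_h = C1*cos(4*t)*exp(4*t) + C2*exp(4*t)*sin(4*t).
Try u_p = A*exp(-t). Substituting into the equation and dividing by exp(-t) gives A = -4/41, so u_p = -4*exp(-t)/41.
General solution: u = -4*exp(-t)/41 + C1*cos(4*t)*exp(4*t) + C2*exp(4*t)*sin(4*t).
Apply the initial conditions: u(0) = -4/41 + C1 = 5 and u'(0) = 4/41 + 4*C1 + 4*C2 = -1. Solving gives C1 = 209/41, C2 = -881/164.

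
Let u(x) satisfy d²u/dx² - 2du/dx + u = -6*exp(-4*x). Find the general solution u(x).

Characteristic equation r² - 2r + 1 = 0 has discriminant (-2)² - 4·(1) = 0, so r = 1 is a repeated root.
Hence u_h = (C1 + C2*x)*exp(x).
Try u_p = A*exp(-4*x). Substituting into the equation and dividing by exp(-4*x) gives A = -6/25, so u_p = -6*exp(-4*x)/25.

u = -6*exp(-4*x)/25 + C1*exp(x) + C2*x*exp(x)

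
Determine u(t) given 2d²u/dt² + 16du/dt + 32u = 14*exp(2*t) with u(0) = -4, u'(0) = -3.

u = -151*exp(-4*t)/36 + 7*exp(2*t)/36 - 121*t*exp(-4*t)/6

Divide through by 2: u'' + 8u' + 16u = 7*exp(2*t).
Characteristic equation r² + 8r + 16 = 0 has discriminant (8)² - 4·(16) = 0, so r = -4 is a repeated root.
Hence u_h = (C1 + C2*t)*exp(-4*t).
Try u_p = A*exp(2*t). Substituting into the equation and dividing by exp(2*t) gives A = 7/36, so u_p = 7*exp(2*t)/36.
General solution: u = 7*exp(2*t)/36 + C1*exp(-4*t) + C2*t*exp(-4*t).
Apply the initial conditions: u(0) = 7/36 + C1 = -4 and u'(0) = 7/18 + C2 - 4*C1 = -3. Solving gives C1 = -151/36, C2 = -121/6.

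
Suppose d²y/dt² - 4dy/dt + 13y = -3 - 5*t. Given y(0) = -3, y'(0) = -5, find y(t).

Characteristic equation r² - 4r + 13 = 0 has discriminant (-4)² - 4·(13) = -36 < 0, so r = 2 ± 3i.
Hence y_h = C1*cos(3*t)*exp(2*t) + C2*exp(2*t)*sin(3*t).
For the particular solution try y_p = A0 + A1*t. Substituting and matching coefficients of each power of t gives A0 = -59/169, A1 = -5/13, so y_p = -59/169 - 5*t/13.
General solution: y = -59/169 - 5*t/13 + C1*cos(3*t)*exp(2*t) + C2*exp(2*t)*sin(3*t).
Apply the initial conditions: y(0) = -59/169 + C1 = -3 and y'(0) = -5/13 + 2*C1 + 3*C2 = -5. Solving gives C1 = -448/169, C2 = 116/507.

y = -59/169 - 5*t/13 - 448*cos(3*t)*exp(2*t)/169 + 116*exp(2*t)*sin(3*t)/507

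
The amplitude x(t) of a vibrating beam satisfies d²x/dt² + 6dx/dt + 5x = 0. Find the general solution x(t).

x = C1*exp(-t) + C2*exp(-5*t)

Characteristic equation r² + 6r + 5 = 0 factors as (r + 1)(r + 5) = 0, so r = -1, -5.
Hence x_h = C1*exp(-t) + C2*exp(-5*t).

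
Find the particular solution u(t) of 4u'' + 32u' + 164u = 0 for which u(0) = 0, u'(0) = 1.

u = exp(-4*t)*sin(5*t)/5

Divide through by 4: u'' + 8u' + 41u = 0.
Characteristic equation r² + 8r + 41 = 0 has discriminant (8)² - 4·(41) = -100 < 0, so r = -4 ± 5i.
Hence u_h = C1*cos(5*t)*exp(-4*t) + C2*exp(-4*t)*sin(5*t).
Apply the initial conditions: u(0) = C1 = 0 and u'(0) = -4*C1 + 5*C2 = 1. Solving gives C1 = 0, C2 = 1/5.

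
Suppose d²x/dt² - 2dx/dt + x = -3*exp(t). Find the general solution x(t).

x = C1*exp(t) - 3*t**2*exp(t)/2 + C2*t*exp(t)

Characteristic equation r² - 2r + 1 = 0 has discriminant (-2)² - 4·(1) = 0, so r = 1 is a repeated root.
Hence x_h = (C1 + C2*t)*exp(t).
Since exp(t) solves the homogeneous equation (r = 1 is a root of multiplicity 2), multiply the trial by t^2. Try x_p = A*t^2*exp(t). Substituting into the equation and dividing by exp(t) gives A = -3/2, so x_p = -3*t^2*exp(t)/2.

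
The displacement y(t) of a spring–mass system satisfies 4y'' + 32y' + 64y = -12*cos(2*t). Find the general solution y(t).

y = -9*cos(2*t)/100 - 3*sin(2*t)/25 + C1*exp(-4*t) + C2*t*exp(-4*t)

Divide through by 4: y'' + 8y' + 16y = -3*cos(2*t).
Characteristic equation r² + 8r + 16 = 0 has discriminant (8)² - 4·(16) = 0, so r = -4 is a repeated root.
Hence y_h = (C1 + C2*t)*exp(-4*t).
Try y_p = A*cos(2*t) + B*sin(2*t). Substituting and equating the coefficients of cos(2t) and sin(2t) gives A = -9/100, B = -3/25, so y_p = -9*cos(2*t)/100 - 3*sin(2*t)/25.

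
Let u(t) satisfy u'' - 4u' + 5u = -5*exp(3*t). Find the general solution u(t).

u = -5*exp(3*t)/2 + C1*cos(t)*exp(2*t) + C2*exp(2*t)*sin(t)

Characteristic equation r² - 4r + 5 = 0 has discriminant (-4)² - 4·(5) = -4 < 0, so r = 2 ± i.
Hence u_h = C1*cos(t)*exp(2*t) + C2*exp(2*t)*sin(t).
Try u_p = A*exp(3*t). Substituting into the equation and dividing by exp(3*t) gives A = -5/2, so u_p = -5*exp(3*t)/2.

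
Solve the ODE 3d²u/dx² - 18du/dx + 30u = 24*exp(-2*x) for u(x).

u = 4*exp(-2*x)/13 + C1*cos(x)*exp(3*x) + C2*exp(3*x)*sin(x)

Divide through by 3: u'' - 6u' + 10u = 8*exp(-2*x).
Characteristic equation r² - 6r + 10 = 0 has discriminant (-6)² - 4·(10) = -4 < 0, so r = 3 ± i.
Hence u_h = C1*cos(x)*exp(3*x) + C2*exp(3*x)*sin(x).
Try u_p = A*exp(-2*x). Substituting into the equation and dividing by exp(-2*x) gives A = 4/13, so u_p = 4*exp(-2*x)/13.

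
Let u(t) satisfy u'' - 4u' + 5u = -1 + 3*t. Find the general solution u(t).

Characteristic equation r² - 4r + 5 = 0 has discriminant (-4)² - 4·(5) = -4 < 0, so r = 2 ± i.
Hence u_h = C1*cos(t)*exp(2*t) + C2*exp(2*t)*sin(t).
For the particular solution try u_p = A0 + A1*t. Substituting and matching coefficients of each power of t gives A0 = 7/25, A1 = 3/5, so u_p = 7/25 + 3*t/5.

u = 7/25 + 3*t/5 + C1*cos(t)*exp(2*t) + C2*exp(2*t)*sin(t)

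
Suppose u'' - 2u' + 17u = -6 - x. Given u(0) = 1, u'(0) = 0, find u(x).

Characteristic equation r² - 2r + 17 = 0 has discriminant (-2)² - 4·(17) = -64 < 0, so r = 1 ± 4i.
Hence u_h = C1*cos(4*x)*exp(x) + C2*exp(x)*sin(4*x).
For the particular solution try u_p = A0 + A1*x. Substituting and matching coefficients of each power of x gives A0 = -104/289, A1 = -1/17, so u_p = -104/289 - x/17.
General solution: u = -104/289 - x/17 + C1*cos(4*x)*exp(x) + C2*exp(x)*sin(4*x).
Apply the initial conditions: u(0) = -104/289 + C1 = 1 and u'(0) = -1/17 + C1 + 4*C2 = 0. Solving gives C1 = 393/289, C2 = -94/289.

u = -104/289 - x/17 - 94*exp(x)*sin(4*x)/289 + 393*cos(4*x)*exp(x)/289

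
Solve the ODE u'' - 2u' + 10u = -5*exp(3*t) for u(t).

u = -5*exp(3*t)/13 + C1*cos(3*t)*exp(t) + C2*exp(t)*sin(3*t)

Characteristic equation r² - 2r + 10 = 0 has discriminant (-2)² - 4·(10) = -36 < 0, so r = 1 ± 3i.
Hence u_h = C1*cos(3*t)*exp(t) + C2*exp(t)*sin(3*t).
Try u_p = A*exp(3*t). Substituting into the equation and dividing by exp(3*t) gives A = -5/13, so u_p = -5*exp(3*t)/13.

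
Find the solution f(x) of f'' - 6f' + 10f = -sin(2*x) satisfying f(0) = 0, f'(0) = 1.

Characteristic equation r² - 6r + 10 = 0 has discriminant (-6)² - 4·(10) = -4 < 0, so r = 3 ± i.
Hence f_h = C1*cos(x)*exp(3*x) + C2*exp(3*x)*sin(x).
Try f_p = A*cos(2*x) + B*sin(2*x). Substituting and equating the coefficients of cos(2x) and sin(2x) gives A = -1/15, B = -1/30, so f_p = -cos(2*x)/15 - sin(2*x)/30.
General solution: f = -cos(2*x)/15 - sin(2*x)/30 + C1*cos(x)*exp(3*x) + C2*exp(3*x)*sin(x).
Apply the initial conditions: f(0) = -1/15 + C1 = 0 and f'(0) = -1/15 + C2 + 3*C1 = 1. Solving gives C1 = 1/15, C2 = 13/15.

f = -cos(2*x)/15 - sin(2*x)/30 + cos(x)*exp(3*x)/15 + 13*exp(3*x)*sin(x)/15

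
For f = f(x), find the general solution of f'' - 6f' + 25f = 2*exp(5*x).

Characteristic equation r² - 6r + 25 = 0 has discriminant (-6)² - 4·(25) = -64 < 0, so r = 3 ± 4i.
Hence f_h = C1*cos(4*x)*exp(3*x) + C2*exp(3*x)*sin(4*x).
Try f_p = A*exp(5*x). Substituting into the equation and dividing by exp(5*x) gives A = 1/10, so f_p = exp(5*x)/10.

f = exp(5*x)/10 + C1*cos(4*x)*exp(3*x) + C2*exp(3*x)*sin(4*x)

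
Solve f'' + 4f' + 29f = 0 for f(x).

f = C1*cos(5*x)*exp(-2*x) + C2*exp(-2*x)*sin(5*x)

Characteristic equation r² + 4r + 29 = 0 has discriminant (4)² - 4·(29) = -100 < 0, so r = -2 ± 5i.
Hence f_h = C1*cos(5*x)*exp(-2*x) + C2*exp(-2*x)*sin(5*x).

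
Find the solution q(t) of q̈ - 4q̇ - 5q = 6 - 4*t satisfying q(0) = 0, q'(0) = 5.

q = -46/25 + 4*t/5 + 5*exp(-t)/6 + 151*exp(5*t)/150

Characteristic equation r² - 4r - 5 = 0 factors as (r - 5)(r + 1) = 0, so r = 5, -1.
Hence q_h = C1*exp(5*t) + C2*exp(-t).
For the particular solution try q_p = A0 + A1*t. Substituting and matching coefficients of each power of t gives A0 = -46/25, A1 = 4/5, so q_p = -46/25 + 4*t/5.
General solution: q = -46/25 + 4*t/5 + C1*exp(5*t) + C2*exp(-t).
Apply the initial conditions: q(0) = -46/25 + C1 + C2 = 0 and q'(0) = 4/5 - C2 + 5*C1 = 5. Solving gives C1 = 151/150, C2 = 5/6.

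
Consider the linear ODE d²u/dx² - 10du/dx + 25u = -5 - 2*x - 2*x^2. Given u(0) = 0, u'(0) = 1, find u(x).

u = -157/625 - 18*x/125 - 2*x**2/25 + 157*exp(5*x)/625 - 14*x*exp(5*x)/125

Characteristic equation r² - 10r + 25 = 0 has discriminant (-10)² - 4·(25) = 0, so r = 5 is a repeated root.
Hence u_h = (C1 + C2*x)*exp(5*x).
For the particular solution try u_p = A0 + A1*x + A2*x^2. Substituting and matching coefficients of each power of x gives A0 = -157/625, A1 = -18/125, A2 = -2/25, so u_p = -157/625 - 18*x/125 - 2*x^2/25.
General solution: u = -157/625 - 18*x/125 - 2*x^2/25 + C1*exp(5*x) + C2*x*exp(5*x).
Apply the initial conditions: u(0) = -157/625 + C1 = 0 and u'(0) = -18/125 + C2 + 5*C1 = 1. Solving gives C1 = 157/625, C2 = -14/125.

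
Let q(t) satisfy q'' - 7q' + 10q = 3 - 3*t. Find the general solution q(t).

Characteristic equation r² - 7r + 10 = 0 factors as (r - 2)(r - 5) = 0, so r = 2, 5.
Hence q_h = C1*exp(2*t) + C2*exp(5*t).
For the particular solution try q_p = A0 + A1*t. Substituting and matching coefficients of each power of t gives A0 = 9/100, A1 = -3/10, so q_p = 9/100 - 3*t/10.

q = 9/100 - 3*t/10 + C1*exp(2*t) + C2*exp(5*t)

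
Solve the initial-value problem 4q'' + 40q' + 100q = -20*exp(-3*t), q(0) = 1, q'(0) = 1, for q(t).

Divide through by 4: q'' + 10q' + 25q = -5*exp(-3*t).
Characteristic equation r² + 10r + 25 = 0 has discriminant (10)² - 4·(25) = 0, so r = -5 is a repeated root.
Hence q_h = (C1 + C2*t)*exp(-5*t).
Try q_p = A*exp(-3*t). Substituting into the equation and dividing by exp(-3*t) gives A = -5/4, so q_p = -5*exp(-3*t)/4.
General solution: q = -5*exp(-3*t)/4 + C1*exp(-5*t) + C2*t*exp(-5*t).
Apply the initial conditions: q(0) = -5/4 + C1 = 1 and q'(0) = 15/4 + C2 - 5*C1 = 1. Solving gives C1 = 9/4, C2 = 17/2.

q = -5*exp(-3*t)/4 + 9*exp(-5*t)/4 + 17*t*exp(-5*t)/2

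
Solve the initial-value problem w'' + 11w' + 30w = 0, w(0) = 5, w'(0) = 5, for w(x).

Characteristic equation r² + 11r + 30 = 0 factors as (r + 6)(r + 5) = 0, so r = -6, -5.
Hence w_h = C1*exp(-6*x) + C2*exp(-5*x).
Apply the initial conditions: w(0) = C1 + C2 = 5 and w'(0) = -6*C1 - 5*C2 = 5. Solving gives C1 = -30, C2 = 35.

w = -30*exp(-6*x) + 35*exp(-5*x)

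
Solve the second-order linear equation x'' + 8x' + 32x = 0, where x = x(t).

Characteristic equation r² + 8r + 32 = 0 has discriminant (8)² - 4·(32) = -64 < 0, so r = -4 ± 4i.
Hence x_h = C1*cos(4*t)*exp(-4*t) + C2*exp(-4*t)*sin(4*t).

x = C1*cos(4*t)*exp(-4*t) + C2*exp(-4*t)*sin(4*t)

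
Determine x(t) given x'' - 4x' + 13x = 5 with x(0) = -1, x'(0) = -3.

x = 5/13 - 18*cos(3*t)*exp(2*t)/13 - exp(2*t)*sin(3*t)/13

Characteristic equation r² - 4r + 13 = 0 has discriminant (-4)² - 4·(13) = -36 < 0, so r = 2 ± 3i.
Hence x_h = C1*cos(3*t)*exp(2*t) + C2*exp(2*t)*sin(3*t).
For the particular solution try x_p = A0. Substituting and matching coefficients of each power of t gives A0 = 5/13, so x_p = 5/13.
General solution: x = 5/13 + C1*cos(3*t)*exp(2*t) + C2*exp(2*t)*sin(3*t).
Apply the initial conditions: x(0) = 5/13 + C1 = -1 and x'(0) = 2*C1 + 3*C2 = -3. Solving gives C1 = -18/13, C2 = -1/13.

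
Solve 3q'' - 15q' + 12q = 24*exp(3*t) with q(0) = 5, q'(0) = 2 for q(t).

Divide through by 3: q'' - 5q' + 4q = 8*exp(3*t).
Characteristic equation r² - 5r + 4 = 0 factors as (r - 4)(r - 1) = 0, so r = 4, 1.
Hence q_h = C1*exp(4*t) + C2*exp(t).
Try q_p = A*exp(3*t). Substituting into the equation and dividing by exp(3*t) gives A = -4, so q_p = -4*exp(3*t).
General solution: q = -4*exp(3*t) + C1*exp(4*t) + C2*exp(t).
Apply the initial conditions: q(0) = -4 + C1 + C2 = 5 and q'(0) = -12 + C2 + 4*C1 = 2. Solving gives C1 = 5/3, C2 = 22/3.

q = -4*exp(3*t) + 5*exp(4*t)/3 + 22*exp(t)/3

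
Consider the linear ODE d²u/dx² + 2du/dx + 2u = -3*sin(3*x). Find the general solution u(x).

Characteristic equation r² + 2r + 2 = 0 has discriminant (2)² - 4·(2) = -4 < 0, so r = -1 ± i.
Hence u_h = C1*cos(x)*exp(-x) + C2*exp(-x)*sin(x).
Try u_p = A*cos(3*x) + B*sin(3*x). Substituting and equating the coefficients of cos(3x) and sin(3x) gives A = 18/85, B = 21/85, so u_p = 18*cos(3*x)/85 + 21*sin(3*x)/85.

u = 18*cos(3*x)/85 + 21*sin(3*x)/85 + C1*cos(x)*exp(-x) + C2*exp(-x)*sin(x)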